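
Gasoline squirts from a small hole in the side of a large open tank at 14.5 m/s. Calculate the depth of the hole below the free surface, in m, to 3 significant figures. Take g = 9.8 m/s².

For a small hole in a large open tank, ½v² = gh, giving h = v²/(2g).
h = 14.5²/(2·9.8) = 210/19.60 = 10.7 m.

h = 10.7 m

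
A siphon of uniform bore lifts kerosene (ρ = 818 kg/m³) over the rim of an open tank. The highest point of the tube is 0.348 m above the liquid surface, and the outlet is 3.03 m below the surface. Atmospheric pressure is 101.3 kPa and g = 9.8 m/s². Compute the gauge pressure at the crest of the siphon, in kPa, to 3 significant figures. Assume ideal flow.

From the surface to the outlet (both open to atmosphere, surface at rest): v = √(2g·h_out) = √(2·9.8·3.03) = 7.71 m/s.
With constant cross-section the crest speed equals v; applying Bernoulli from the surface up to the crest, P_top = P_atm − ½ρv² − ρg·h_top.
P_top = 101300 − ½·818·7.71² − 818·9.8·0.348 = 74200 Pa. So P_gauge = P_top − P_atm = -27100 Pa.

P_gauge = -27.1 kPa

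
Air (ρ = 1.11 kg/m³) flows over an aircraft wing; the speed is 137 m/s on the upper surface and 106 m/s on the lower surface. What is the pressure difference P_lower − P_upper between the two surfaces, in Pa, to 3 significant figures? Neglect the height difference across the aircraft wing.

With negligible Δh, P + ½ρv² is constant, so P_low − P_up = ½ρ(v_up² − v_low²).
ΔP = ½·1.11·(137² − 106²) = 4180 Pa.

ΔP ≈ 4180 Pa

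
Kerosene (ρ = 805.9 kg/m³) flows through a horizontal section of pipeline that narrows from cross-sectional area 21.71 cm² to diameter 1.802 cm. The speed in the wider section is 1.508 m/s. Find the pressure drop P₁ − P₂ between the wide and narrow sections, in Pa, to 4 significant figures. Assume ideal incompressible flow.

The volume flow rate is constant, so v₂ = (A₁/A₂)v₁ = (21.71/2.550)·1.508 = 12.84 m/s.
With no height change, Bernoulli's equation is P₁ + ½ρv₁² = P₂ + ½ρv₂².
P₁ − P₂ = ½·805.9·(12.84² − 1.508²) = ½·805.9·162.5 = 65480 Pa.

65480 Pa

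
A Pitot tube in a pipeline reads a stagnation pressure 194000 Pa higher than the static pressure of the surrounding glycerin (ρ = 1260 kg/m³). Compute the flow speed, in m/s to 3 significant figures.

The dynamic pressure equals the rise in static pressure at the stagnation point: ΔP = ½ρv².
v = √(2ΔP/ρ) = √(2·194000/1260) = 17.5 m/s.

v ≈ 17.5 m/s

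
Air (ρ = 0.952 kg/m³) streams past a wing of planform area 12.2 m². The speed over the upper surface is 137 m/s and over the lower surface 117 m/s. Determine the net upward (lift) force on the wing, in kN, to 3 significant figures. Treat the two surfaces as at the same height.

The faster flow above has the lower pressure; Bernoulli (same height) gives ΔP = ½ρ(v_up² − v_low²).
ΔP = ½·0.952·(137² − 117²) = 2420 Pa.
Lift = ΔP · A = 2420 × 12.2 = 29500 N.

29.5 kN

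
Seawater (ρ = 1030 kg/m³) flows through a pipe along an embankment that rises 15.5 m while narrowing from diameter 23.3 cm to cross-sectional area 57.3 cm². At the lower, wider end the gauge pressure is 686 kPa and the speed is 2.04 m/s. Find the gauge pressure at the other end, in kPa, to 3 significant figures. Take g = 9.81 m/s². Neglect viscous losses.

P₂ ≈ 413 kPa

Mass conservation (A₁v₁ = A₂v₂) gives v₂ = 2.04 × 426/57.3 = 15.2 m/s.
Energy conservation along the streamline gives P₂ = P₁ − ½ρ(v₂² − v₁²) − ρg(h₂ − h₁).
P₂ = 686000 + ½·1030·(2.04² − 15.2²) − 1030·9.81·(+15.5) = 686000 + (-117000) − (157000) = 413000 Pa.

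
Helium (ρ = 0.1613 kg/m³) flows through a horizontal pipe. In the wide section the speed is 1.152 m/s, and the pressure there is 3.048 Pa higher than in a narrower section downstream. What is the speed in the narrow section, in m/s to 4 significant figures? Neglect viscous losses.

v₂ = 6.255 m/s

Horizontal Bernoulli: P₁ + ½ρv₁² = P₂ + ½ρv₂², so v₂² = v₁² + 2(P₁ − P₂)/ρ.
v₂ = √(1.152² + 2·3.048/0.1613) = √(1.327 + 37.79) = 6.255 m/s.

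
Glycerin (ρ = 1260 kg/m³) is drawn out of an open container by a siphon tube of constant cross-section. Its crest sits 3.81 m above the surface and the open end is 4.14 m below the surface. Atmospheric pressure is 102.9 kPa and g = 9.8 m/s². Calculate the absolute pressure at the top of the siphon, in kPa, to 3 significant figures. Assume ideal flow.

P_top ≈ 4.73 kPa

From the surface to the outlet (both open to atmosphere, surface at rest): v = √(2g·h_out) = √(2·9.8·4.14) = 9.01 m/s.
With constant cross-section the crest speed equals v; applying Bernoulli from the surface up to the crest, P_top = P_atm − ½ρv² − ρg·h_top.
P_top = 102900 − ½·1260·9.01² − 1260·9.8·3.81 = 4730 Pa.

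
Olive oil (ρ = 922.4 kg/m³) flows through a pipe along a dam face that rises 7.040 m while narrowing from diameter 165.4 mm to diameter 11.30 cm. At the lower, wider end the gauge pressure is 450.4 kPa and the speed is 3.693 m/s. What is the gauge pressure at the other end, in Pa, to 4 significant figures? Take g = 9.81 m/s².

364100 Pa

Continuity gives A₁v₁ = A₂v₂, so v₂ = (214.9 cm²)/(100.3 cm²) × 3.693 m/s = 7.912 m/s.
Bernoulli: P₁ + ½ρv₁² + ρg h₁ = P₂ + ½ρv₂² + ρg h₂, so P₂ = P₁ + ½ρ(v₁² − v₂²) − ρg(h₂ − h₁).
P₂ = 450400 + ½·922.4·(3.693² − 7.912²) − 922.4·9.81·(+7.040) = 450400 + (-22580) − (63700) = 364100 Pa.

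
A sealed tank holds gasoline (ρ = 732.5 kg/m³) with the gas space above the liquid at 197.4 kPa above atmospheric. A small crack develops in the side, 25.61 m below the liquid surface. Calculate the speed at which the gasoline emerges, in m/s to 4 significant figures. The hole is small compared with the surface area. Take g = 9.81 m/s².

v ≈ 32.27 m/s

Take point 1 at the surface (v₁ ≈ 0) and point 2 at the hole (at atmospheric pressure). Bernoulli: P₁ + ρg h = P_atm + ½ρv₂².
With P₁ − P_atm = 197400 Pa, v₂ = √(2gh + 2ΔP/ρ) = √(2·9.81·25.61 + 2·197400/732.5) = 32.27 m/s.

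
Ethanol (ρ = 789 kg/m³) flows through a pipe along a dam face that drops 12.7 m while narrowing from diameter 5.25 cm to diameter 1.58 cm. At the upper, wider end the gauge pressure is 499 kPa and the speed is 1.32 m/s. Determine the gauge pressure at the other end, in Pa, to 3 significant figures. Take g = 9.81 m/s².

514000 Pa

By continuity, v₂ = v₁·A₁/A₂ = 1.32·(21.6/1.96) = 14.6 m/s.
Energy conservation along the streamline gives P₂ = P₁ − ½ρ(v₂² − v₁²) − ρg(h₂ − h₁).
P₂ = 499000 + ½·789·(1.32² − 14.6²) − 789·9.81·(−12.7) = 499000 + (-83100) − (-98300) = 514000 Pa.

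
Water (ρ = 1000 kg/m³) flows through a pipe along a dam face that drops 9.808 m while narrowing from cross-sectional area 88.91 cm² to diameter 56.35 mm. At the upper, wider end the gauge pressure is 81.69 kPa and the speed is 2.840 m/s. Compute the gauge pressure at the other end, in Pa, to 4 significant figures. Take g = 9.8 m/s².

By continuity, v₂ = v₁·A₁/A₂ = 2.840·(88.91/24.94) = 10.12 m/s.
Bernoulli: P₁ + ½ρv₁² + ρg h₁ = P₂ + ½ρv₂² + ρg h₂, so P₂ = P₁ + ½ρ(v₁² − v₂²) − ρg(h₂ − h₁).
P₂ = 81690 + ½·1000·(2.840² − 10.12²) − 1000·9.8·(−9.808) = 81690 + (-47220) − (-96120) = 130600 Pa.

P₂ = 130600 Pa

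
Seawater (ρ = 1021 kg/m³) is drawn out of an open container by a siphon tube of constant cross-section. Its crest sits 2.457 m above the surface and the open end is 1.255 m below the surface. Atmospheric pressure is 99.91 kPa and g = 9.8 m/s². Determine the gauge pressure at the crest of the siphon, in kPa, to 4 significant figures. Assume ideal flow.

From the surface to the outlet (both open to atmosphere, surface at rest): v = √(2g·h_out) = √(2·9.8·1.255) = 4.960 m/s.
The bore is uniform, so the speed at the crest is the same v. Bernoulli surface→crest: P_atm = P_top + ½ρv² + ρg·h_top.
P_top = 99910 − ½·1021·4.960² − 1021·9.8·2.457 = 62770 Pa. So P_gauge = P_top − P_atm = -37140 Pa.

-37.14 kPa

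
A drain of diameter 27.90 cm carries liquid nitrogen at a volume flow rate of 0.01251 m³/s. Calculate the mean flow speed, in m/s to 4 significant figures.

Q = 0.01251 m³/s = 0.01251 m³/s.
v = Q/A = 0.01251 / 0.06114 = 0.2046 m/s.

v = 0.2046 m/s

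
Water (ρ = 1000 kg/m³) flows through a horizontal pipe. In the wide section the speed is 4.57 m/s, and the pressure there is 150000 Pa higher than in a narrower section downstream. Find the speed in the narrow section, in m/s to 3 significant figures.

17.9 m/s

With h₁ = h₂, rearranging Bernoulli gives v₂ = √(v₁² + 2ΔP/ρ).
v₂ = √(4.57² + 2·150000/1000) = √(20.9 + 300) = 17.9 m/s.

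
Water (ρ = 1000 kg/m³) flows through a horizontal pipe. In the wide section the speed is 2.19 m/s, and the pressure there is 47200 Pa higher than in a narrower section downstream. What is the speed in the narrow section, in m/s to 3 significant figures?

v₂ ≈ 9.96 m/s

Horizontal Bernoulli: P₁ + ½ρv₁² = P₂ + ½ρv₂², so v₂² = v₁² + 2(P₁ − P₂)/ρ.
v₂ = √(2.19² + 2·47200/1000) = √(4.80 + 94.4) = 9.96 m/s.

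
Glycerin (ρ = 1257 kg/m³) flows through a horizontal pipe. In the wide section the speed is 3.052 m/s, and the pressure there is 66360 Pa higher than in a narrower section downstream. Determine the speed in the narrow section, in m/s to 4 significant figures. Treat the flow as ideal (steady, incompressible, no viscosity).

Along the level pipe P + ½ρv² is conserved, hence v₂² = v₁² + 2(P₁ − P₂)/ρ.
v₂ = √(3.052² + 2·66360/1257) = √(9.315 + 105.6) = 10.72 m/s.

v₂ ≈ 10.72 m/s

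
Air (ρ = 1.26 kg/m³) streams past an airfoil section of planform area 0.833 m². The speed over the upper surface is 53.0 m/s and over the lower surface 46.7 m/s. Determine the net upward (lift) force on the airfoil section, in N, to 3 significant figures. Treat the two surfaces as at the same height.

F ≈ 330 N

The faster flow above has the lower pressure; Bernoulli (same height) gives ΔP = ½ρ(v_up² − v_low²).
ΔP = ½·1.26·(53.0² − 46.7²) = 396 Pa.
Lift = ΔP · A = 396 × 0.833 = 330 N.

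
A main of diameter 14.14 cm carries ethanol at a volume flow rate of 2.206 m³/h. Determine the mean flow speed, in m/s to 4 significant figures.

0.03902 m/s

Q = 2.206 m³/h = 0.0006128 m³/s.
v = Q/A = 0.0006128 / 0.01570 = 0.03902 m/s.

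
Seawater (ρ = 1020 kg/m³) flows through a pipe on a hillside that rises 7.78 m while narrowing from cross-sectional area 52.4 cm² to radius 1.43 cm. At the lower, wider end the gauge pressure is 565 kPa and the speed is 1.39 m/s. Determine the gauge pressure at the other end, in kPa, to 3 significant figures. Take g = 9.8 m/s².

P₂ ≈ 423 kPa

The volume flow rate is constant, so v₂ = (A₁/A₂)v₁ = (52.4/6.42)·1.39 = 11.3 m/s.
Applying Bernoulli between the two ends and solving for P₂: P₂ = P₁ + ½ρ(v₁² − v₂²) − ρgΔh.
P₂ = 565000 + ½·1020·(1.39² − 11.3²) − 1020·9.8·(+7.78) = 565000 + (-64600) − (77800) = 423000 Pa.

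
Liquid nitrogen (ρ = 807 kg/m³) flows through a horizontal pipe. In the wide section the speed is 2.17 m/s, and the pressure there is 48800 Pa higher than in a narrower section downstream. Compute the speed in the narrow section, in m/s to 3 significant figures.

v₂ ≈ 11.2 m/s

Horizontal Bernoulli: P₁ + ½ρv₁² = P₂ + ½ρv₂², so v₂² = v₁² + 2(P₁ − P₂)/ρ.
v₂ = √(2.17² + 2·48800/807) = √(4.71 + 121) = 11.2 m/s.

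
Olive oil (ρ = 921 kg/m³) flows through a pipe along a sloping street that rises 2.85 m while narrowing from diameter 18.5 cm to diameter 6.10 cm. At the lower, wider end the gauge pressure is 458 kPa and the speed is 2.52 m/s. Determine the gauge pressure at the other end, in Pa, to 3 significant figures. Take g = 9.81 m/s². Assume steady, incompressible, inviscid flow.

Continuity gives A₁v₁ = A₂v₂, so v₂ = (269 cm²)/(29.2 cm²) × 2.52 m/s = 23.2 m/s.
Applying Bernoulli between the two ends and solving for P₂: P₂ = P₁ + ½ρ(v₁² − v₂²) − ρgΔh.
P₂ = 458000 + ½·921·(2.52² − 23.2²) − 921·9.81·(+2.85) = 458000 + (-244000) − (25700) = 188000 Pa.

188000 Pa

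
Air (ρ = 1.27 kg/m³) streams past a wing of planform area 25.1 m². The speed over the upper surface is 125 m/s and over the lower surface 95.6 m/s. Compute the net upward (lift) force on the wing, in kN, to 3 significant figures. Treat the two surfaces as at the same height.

The faster flow above has the lower pressure; Bernoulli (same height) gives ΔP = ½ρ(v_up² − v_low²).
ΔP = ½·1.27·(125² − 95.6²) = 4120 Pa.
Lift = ΔP · A = 4120 × 25.1 = 103000 N.

F ≈ 103 kN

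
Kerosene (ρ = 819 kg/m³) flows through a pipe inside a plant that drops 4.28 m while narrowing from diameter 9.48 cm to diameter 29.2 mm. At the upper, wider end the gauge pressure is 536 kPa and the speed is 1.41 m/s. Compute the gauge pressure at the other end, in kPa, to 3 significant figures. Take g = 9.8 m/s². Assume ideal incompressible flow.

P₂ ≈ 481 kPa

Continuity gives A₁v₁ = A₂v₂, so v₂ = (70.6 cm²)/(6.70 cm²) × 1.41 m/s = 14.9 m/s.
Applying Bernoulli between the two ends and solving for P₂: P₂ = P₁ + ½ρ(v₁² − v₂²) − ρgΔh.
P₂ = 536000 + ½·819·(1.41² − 14.9²) − 819·9.8·(−4.28) = 536000 + (-89600) − (-34400) = 481000 Pa.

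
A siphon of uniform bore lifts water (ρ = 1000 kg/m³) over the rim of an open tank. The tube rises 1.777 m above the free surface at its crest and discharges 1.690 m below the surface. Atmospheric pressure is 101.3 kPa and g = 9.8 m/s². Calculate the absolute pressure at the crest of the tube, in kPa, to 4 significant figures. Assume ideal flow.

P_top = 67.32 kPa

From the surface to the outlet (both open to atmosphere, surface at rest): v = √(2g·h_out) = √(2·9.8·1.690) = 5.755 m/s.
Continuity keeps v the same throughout the tube; from surface to crest, P_atm + 0 = P_top + ½ρv² + ρg·h_top.
P_top = 101300 − ½·1000·5.755² − 1000·9.8·1.777 = 67320 Pa.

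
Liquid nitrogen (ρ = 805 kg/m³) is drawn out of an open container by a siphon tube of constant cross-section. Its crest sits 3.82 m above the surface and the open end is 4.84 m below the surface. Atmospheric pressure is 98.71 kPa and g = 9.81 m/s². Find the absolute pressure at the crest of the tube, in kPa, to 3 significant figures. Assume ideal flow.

30.3 kPa

The outlet speed comes from Torricelli: v = √(2g·4.84) = 9.74 m/s.
The bore is uniform, so the speed at the crest is the same v. Bernoulli surface→crest: P_atm = P_top + ½ρv² + ρg·h_top.
P_top = 98710 − ½·805·9.74² − 805·9.81·3.82 = 30300 Pa.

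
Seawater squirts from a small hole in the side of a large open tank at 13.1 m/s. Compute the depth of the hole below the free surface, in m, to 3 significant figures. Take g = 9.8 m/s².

8.76 m

For a small hole in a large open tank, ½v² = gh, giving h = v²/(2g).
h = 13.1²/(2·9.8) = 172/19.60 = 8.76 m.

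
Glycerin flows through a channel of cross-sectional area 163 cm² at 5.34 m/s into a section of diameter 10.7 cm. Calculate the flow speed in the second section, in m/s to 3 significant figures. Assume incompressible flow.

v₂ ≈ 9.68 m/s

Mass conservation (A₁v₁ = A₂v₂) gives v₂ = 5.34 × 163/89.9 = 9.68 m/s.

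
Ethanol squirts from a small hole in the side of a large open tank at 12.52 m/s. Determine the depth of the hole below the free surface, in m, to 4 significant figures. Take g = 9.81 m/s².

7.989 m

Torricelli: v = √(2gh), so h = v²/(2g).
h = 12.52²/(2·9.81) = 156.8/19.62 = 7.989 m.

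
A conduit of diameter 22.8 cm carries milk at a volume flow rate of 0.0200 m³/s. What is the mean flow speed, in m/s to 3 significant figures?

Q = 0.0200 m³/s = 0.0200 m³/s.
v = Q/A = 0.0200 / 0.0408 = 0.490 m/s.

v ≈ 0.490 m/s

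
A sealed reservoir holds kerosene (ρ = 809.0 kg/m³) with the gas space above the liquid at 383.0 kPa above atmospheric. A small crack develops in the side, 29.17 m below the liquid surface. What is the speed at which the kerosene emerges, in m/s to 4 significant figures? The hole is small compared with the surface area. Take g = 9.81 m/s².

v = 38.98 m/s

Take point 1 at the surface (v₁ ≈ 0) and point 2 at the hole (at atmospheric pressure). Bernoulli: P₁ + ρg h = P_atm + ½ρv₂².
With P₁ − P_atm = 383000 Pa, v₂ = √(2gh + 2ΔP/ρ) = √(2·9.81·29.17 + 2·383000/809.0) = 38.98 m/s.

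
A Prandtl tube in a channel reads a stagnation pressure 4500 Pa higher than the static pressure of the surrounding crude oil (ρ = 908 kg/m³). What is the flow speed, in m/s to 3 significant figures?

Bernoulli between the free stream and the stagnation point: ½ρv² = P_stag − P_static.
v = √(2ΔP/ρ) = √(2·4500/908) = 3.15 m/s.

v ≈ 3.15 m/s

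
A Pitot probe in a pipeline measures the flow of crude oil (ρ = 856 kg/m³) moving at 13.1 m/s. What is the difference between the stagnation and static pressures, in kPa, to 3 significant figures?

ΔP ≈ 73.4 kPa

Bernoulli between the free stream and the stagnation point: ½ρv² = P_stag − P_static.
ΔP = ½·856·13.1² = 73400 Pa.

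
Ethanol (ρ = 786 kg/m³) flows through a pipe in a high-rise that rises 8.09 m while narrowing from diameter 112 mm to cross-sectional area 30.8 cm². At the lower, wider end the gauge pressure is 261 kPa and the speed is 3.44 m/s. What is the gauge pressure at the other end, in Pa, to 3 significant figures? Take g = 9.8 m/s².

P₂ ≈ 156000 Pa

By continuity, v₂ = v₁·A₁/A₂ = 3.44·(98.5/30.8) = 11.0 m/s.
Applying Bernoulli between the two ends and solving for P₂: P₂ = P₁ + ½ρ(v₁² − v₂²) − ρgΔh.
P₂ = 261000 + ½·786·(3.44² − 11.0²) − 786·9.8·(+8.09) = 261000 + (-42900) − (62300) = 156000 Pa.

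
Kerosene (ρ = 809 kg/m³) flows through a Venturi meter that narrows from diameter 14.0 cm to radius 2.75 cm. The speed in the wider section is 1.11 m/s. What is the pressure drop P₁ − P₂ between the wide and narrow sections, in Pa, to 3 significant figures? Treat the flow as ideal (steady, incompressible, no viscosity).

ΔP ≈ 20400 Pa

Mass conservation (A₁v₁ = A₂v₂) gives v₂ = 1.11 × 154/23.8 = 7.19 m/s.
Along the horizontal streamline, P + ½ρv² is constant.
P₁ − P₂ = ½·809·(7.19² − 1.11²) = ½·809·50.5 = 20400 Pa.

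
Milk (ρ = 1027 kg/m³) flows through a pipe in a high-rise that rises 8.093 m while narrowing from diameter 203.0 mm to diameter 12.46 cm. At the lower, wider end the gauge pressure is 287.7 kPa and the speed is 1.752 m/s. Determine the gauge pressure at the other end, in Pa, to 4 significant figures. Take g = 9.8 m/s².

P₂ ≈ 196700 Pa

Mass conservation (A₁v₁ = A₂v₂) gives v₂ = 1.752 × 323.7/121.9 = 4.650 m/s.
Bernoulli: P₁ + ½ρv₁² + ρg h₁ = P₂ + ½ρv₂² + ρg h₂, so P₂ = P₁ + ½ρ(v₁² − v₂²) − ρg(h₂ − h₁).
P₂ = 287700 + ½·1027·(1.752² − 4.650²) − 1027·9.8·(+8.093) = 287700 + (-9529) − (81450) = 196700 Pa.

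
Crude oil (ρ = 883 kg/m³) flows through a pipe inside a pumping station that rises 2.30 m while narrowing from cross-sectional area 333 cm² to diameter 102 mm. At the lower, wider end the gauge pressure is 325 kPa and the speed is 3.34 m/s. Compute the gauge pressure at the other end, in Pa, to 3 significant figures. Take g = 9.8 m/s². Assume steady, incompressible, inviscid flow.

Continuity gives A₁v₁ = A₂v₂, so v₂ = (333 cm²)/(81.7 cm²) × 3.34 m/s = 13.6 m/s.
Energy conservation along the streamline gives P₂ = P₁ − ½ρ(v₂² − v₁²) − ρg(h₂ − h₁).
P₂ = 325000 + ½·883·(3.34² − 13.6²) − 883·9.8·(+2.30) = 325000 + (-76900) − (19900) = 228000 Pa.

P₂ ≈ 228000 Pa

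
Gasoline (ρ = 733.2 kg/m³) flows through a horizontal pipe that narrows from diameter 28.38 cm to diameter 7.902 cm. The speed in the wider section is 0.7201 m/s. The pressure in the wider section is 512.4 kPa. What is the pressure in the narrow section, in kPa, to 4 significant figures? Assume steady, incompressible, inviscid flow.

Continuity gives A₁v₁ = A₂v₂, so v₂ = (632.6 cm²)/(49.04 cm²) × 0.7201 m/s = 9.288 m/s.
The pipe is horizontal, so Bernoulli reduces to P₁ + ½ρv₁² = P₂ + ½ρv₂².
P₂ = P₁ − ½ρ(v₂² − v₁²) = 512400 − ½·733.2·(9.288² − 0.7201²) = 512400 − 31440 = 481000 Pa.

P₂ ≈ 481.0 kPa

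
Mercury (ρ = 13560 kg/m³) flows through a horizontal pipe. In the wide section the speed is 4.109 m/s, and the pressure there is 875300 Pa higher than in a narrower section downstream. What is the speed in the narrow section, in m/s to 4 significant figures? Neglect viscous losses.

Horizontal Bernoulli: P₁ + ½ρv₁² = P₂ + ½ρv₂², so v₂² = v₁² + 2(P₁ − P₂)/ρ.
v₂ = √(4.109² + 2·875300/13560) = √(16.88 + 129.1) = 12.08 m/s.

12.08 m/s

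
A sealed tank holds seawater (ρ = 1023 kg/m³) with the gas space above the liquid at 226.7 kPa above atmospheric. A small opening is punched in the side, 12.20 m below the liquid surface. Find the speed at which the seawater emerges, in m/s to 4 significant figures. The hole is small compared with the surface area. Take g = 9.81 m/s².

Take point 1 at the surface (v₁ ≈ 0) and point 2 at the hole (at atmospheric pressure). Bernoulli: P₁ + ρg h = P_atm + ½ρv₂².
With P₁ − P_atm = 226700 Pa, v₂ = √(2gh + 2ΔP/ρ) = √(2·9.81·12.20 + 2·226700/1023) = 26.13 m/s.

v ≈ 26.13 m/s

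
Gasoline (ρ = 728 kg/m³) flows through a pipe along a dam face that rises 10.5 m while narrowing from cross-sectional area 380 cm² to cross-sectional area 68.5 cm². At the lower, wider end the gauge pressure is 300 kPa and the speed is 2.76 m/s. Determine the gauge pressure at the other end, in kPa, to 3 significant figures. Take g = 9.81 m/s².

P₂ ≈ 142 kPa

Continuity gives A₁v₁ = A₂v₂, so v₂ = (380 cm²)/(68.5 cm²) × 2.76 m/s = 15.3 m/s.
Bernoulli: P₁ + ½ρv₁² + ρg h₁ = P₂ + ½ρv₂² + ρg h₂, so P₂ = P₁ + ½ρ(v₁² − v₂²) − ρg(h₂ − h₁).
P₂ = 300000 + ½·728·(2.76² − 15.3²) − 728·9.81·(+10.5) = 300000 + (-82600) − (75000) = 142000 Pa.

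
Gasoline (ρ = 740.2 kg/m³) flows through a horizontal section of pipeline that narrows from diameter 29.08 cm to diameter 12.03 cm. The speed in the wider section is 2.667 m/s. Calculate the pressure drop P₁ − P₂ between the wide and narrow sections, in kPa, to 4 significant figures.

The volume flow rate is constant, so v₂ = (A₁/A₂)v₁ = (664.2/113.7)·2.667 = 15.58 m/s.
Along the horizontal streamline, P + ½ρv² is constant.
P₁ − P₂ = ½·740.2·(15.58² − 2.667²) = ½·740.2·235.7 = 87250 Pa.

87.25 kPa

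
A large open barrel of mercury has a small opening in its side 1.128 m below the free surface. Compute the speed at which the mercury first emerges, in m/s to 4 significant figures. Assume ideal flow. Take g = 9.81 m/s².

The surface is effectively still and both ends are open, so ½v² = gh and v = √(2·9.81·1.128) = 4.704 m/s.

v = 4.704 m/s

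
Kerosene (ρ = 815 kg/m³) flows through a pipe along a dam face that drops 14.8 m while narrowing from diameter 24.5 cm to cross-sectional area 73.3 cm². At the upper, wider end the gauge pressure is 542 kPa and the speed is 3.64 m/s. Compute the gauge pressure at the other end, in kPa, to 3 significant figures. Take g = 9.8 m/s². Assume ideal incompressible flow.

Continuity gives A₁v₁ = A₂v₂, so v₂ = (471 cm²)/(73.3 cm²) × 3.64 m/s = 23.4 m/s.
Energy conservation along the streamline gives P₂ = P₁ − ½ρ(v₂² − v₁²) − ρg(h₂ − h₁).
P₂ = 542000 + ½·815·(3.64² − 23.4²) − 815·9.8·(−14.8) = 542000 + (-218000) − (-118000) = 442000 Pa.

442 kPa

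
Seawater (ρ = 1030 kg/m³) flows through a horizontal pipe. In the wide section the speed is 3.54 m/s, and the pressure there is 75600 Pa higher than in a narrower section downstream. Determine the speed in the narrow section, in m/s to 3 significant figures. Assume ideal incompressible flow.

v₂ ≈ 12.6 m/s

With h₁ = h₂, rearranging Bernoulli gives v₂ = √(v₁² + 2ΔP/ρ).
v₂ = √(3.54² + 2·75600/1030) = √(12.5 + 147) = 12.6 m/s.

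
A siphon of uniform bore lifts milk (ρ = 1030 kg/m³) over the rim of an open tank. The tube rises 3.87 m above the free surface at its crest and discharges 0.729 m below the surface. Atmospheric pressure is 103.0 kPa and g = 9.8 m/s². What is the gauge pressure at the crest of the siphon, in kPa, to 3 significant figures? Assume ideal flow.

Bernoulli surface→outlet gives ½v² = g·h_out, so v = √(2·9.8·0.729) = 3.78 m/s.
The bore is uniform, so the speed at the crest is the same v. Bernoulli surface→crest: P_atm = P_top + ½ρv² + ρg·h_top.
P_top = 103000 − ½·1030·3.78² − 1030·9.8·3.87 = 56600 Pa. So P_gauge = P_top − P_atm = -46400 Pa.

P_gauge ≈ -46.4 kPa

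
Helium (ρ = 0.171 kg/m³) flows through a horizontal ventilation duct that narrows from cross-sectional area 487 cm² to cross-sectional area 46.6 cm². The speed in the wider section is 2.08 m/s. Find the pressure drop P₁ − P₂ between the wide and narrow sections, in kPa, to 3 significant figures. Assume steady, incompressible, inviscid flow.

0.0400 kPa

Continuity gives A₁v₁ = A₂v₂, so v₂ = (487 cm²)/(46.6 cm²) × 2.08 m/s = 21.7 m/s.
Bernoulli (h₁ = h₂): P₁ − P₂ = ½ρ(v₂² − v₁²).
P₁ − P₂ = ½·0.171·(21.7² − 2.08²) = ½·0.171·468 = 40.0 Pa.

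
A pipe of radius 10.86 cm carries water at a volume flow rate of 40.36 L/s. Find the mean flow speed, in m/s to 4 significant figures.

Q = 40.36 L/s = 0.04036 m³/s.
v = Q/A = 0.04036 / 0.03705 = 1.089 m/s.

1.089 m/s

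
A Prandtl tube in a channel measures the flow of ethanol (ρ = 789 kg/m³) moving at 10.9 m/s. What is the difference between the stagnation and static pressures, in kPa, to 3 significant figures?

ΔP = 46.9 kPa

The dynamic pressure equals the rise in static pressure at the stagnation point: ΔP = ½ρv².
ΔP = ½·789·10.9² = 46900 Pa.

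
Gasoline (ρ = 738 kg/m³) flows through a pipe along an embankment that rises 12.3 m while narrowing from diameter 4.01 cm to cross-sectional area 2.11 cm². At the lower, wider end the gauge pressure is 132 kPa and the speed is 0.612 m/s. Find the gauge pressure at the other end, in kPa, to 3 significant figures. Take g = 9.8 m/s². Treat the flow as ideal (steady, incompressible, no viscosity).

P₂ ≈ 38.2 kPa

Mass conservation (A₁v₁ = A₂v₂) gives v₂ = 0.612 × 12.6/2.11 = 3.66 m/s.
Applying Bernoulli between the two ends and solving for P₂: P₂ = P₁ + ½ρ(v₁² − v₂²) − ρgΔh.
P₂ = 132000 + ½·738·(0.612² − 3.66²) − 738·9.8·(+12.3) = 132000 + (-4810) − (89000) = 38200 Pa.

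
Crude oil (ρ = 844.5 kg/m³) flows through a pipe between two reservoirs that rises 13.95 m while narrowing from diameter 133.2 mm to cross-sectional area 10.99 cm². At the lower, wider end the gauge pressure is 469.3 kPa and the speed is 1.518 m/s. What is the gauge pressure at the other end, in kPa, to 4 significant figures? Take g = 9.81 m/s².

The volume flow rate is constant, so v₂ = (A₁/A₂)v₁ = (139.3/10.99)·1.518 = 19.25 m/s.
Applying Bernoulli between the two ends and solving for P₂: P₂ = P₁ + ½ρ(v₁² − v₂²) − ρgΔh.
P₂ = 469300 + ½·844.5·(1.518² − 19.25²) − 844.5·9.81·(+13.95) = 469300 + (-155500) − (115600) = 198300 Pa.

P₂ = 198.3 kPa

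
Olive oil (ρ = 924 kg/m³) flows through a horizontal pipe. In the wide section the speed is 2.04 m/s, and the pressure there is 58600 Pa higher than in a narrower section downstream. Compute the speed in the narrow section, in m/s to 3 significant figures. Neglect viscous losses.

With h₁ = h₂, rearranging Bernoulli gives v₂ = √(v₁² + 2ΔP/ρ).
v₂ = √(2.04² + 2·58600/924) = √(4.16 + 127) = 11.4 m/s.

v₂ ≈ 11.4 m/s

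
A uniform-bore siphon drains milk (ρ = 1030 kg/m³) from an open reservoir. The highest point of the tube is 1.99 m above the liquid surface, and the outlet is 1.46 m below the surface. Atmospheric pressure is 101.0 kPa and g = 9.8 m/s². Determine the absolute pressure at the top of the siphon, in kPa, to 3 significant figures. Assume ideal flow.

P_top ≈ 66.2 kPa

The outlet speed comes from Torricelli: v = √(2g·1.46) = 5.35 m/s.
The bore is uniform, so the speed at the crest is the same v. Bernoulli surface→crest: P_atm = P_top + ½ρv² + ρg·h_top.
P_top = 101000 − ½·1030·5.35² − 1030·9.8·1.99 = 66200 Pa.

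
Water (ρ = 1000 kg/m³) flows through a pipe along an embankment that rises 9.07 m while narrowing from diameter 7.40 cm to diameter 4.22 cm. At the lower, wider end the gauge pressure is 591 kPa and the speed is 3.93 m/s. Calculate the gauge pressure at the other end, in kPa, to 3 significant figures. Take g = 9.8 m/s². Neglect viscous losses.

P₂ = 437 kPa

The volume flow rate is constant, so v₂ = (A₁/A₂)v₁ = (43.0/14.0)·3.93 = 12.1 m/s.
Applying Bernoulli between the two ends and solving for P₂: P₂ = P₁ + ½ρ(v₁² − v₂²) − ρgΔh.
P₂ = 591000 + ½·1000·(3.93² − 12.1²) − 1000·9.8·(+9.07) = 591000 + (-65300) − (88900) = 437000 Pa.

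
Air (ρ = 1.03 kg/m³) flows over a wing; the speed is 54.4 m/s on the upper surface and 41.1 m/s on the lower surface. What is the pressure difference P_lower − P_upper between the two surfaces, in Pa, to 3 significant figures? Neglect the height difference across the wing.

ΔP ≈ 654 Pa

The pressure is lower where the speed is higher: ΔP = ½ρ(v_up² − v_low²).
ΔP = ½·1.03·(54.4² − 41.1²) = 654 Pa.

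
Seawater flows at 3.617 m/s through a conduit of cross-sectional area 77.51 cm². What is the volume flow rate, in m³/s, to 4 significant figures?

Q = A·v = 0.007751 m² × 3.617 m/s = 0.02804 m³/s.

0.02804 m³/s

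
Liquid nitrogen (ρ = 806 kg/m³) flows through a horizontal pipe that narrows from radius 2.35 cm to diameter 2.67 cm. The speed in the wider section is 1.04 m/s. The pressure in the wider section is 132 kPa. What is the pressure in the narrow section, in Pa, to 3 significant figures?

P₂ = 128000 Pa

Continuity gives A₁v₁ = A₂v₂, so v₂ = (17.3 cm²)/(5.60 cm²) × 1.04 m/s = 3.22 m/s.
Along the horizontal streamline, P + ½ρv² is constant.
P₂ = P₁ − ½ρ(v₂² − v₁²) = 132000 − ½·806·(3.22² − 1.04²) = 132000 − 3750 = 128000 Pa.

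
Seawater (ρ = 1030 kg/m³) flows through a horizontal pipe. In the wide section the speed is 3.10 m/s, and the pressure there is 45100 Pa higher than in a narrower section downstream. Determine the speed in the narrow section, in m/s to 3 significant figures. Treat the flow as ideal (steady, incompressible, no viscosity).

v₂ ≈ 9.86 m/s

Horizontal Bernoulli: P₁ + ½ρv₁² = P₂ + ½ρv₂², so v₂² = v₁² + 2(P₁ − P₂)/ρ.
v₂ = √(3.10² + 2·45100/1030) = √(9.61 + 87.6) = 9.86 m/s.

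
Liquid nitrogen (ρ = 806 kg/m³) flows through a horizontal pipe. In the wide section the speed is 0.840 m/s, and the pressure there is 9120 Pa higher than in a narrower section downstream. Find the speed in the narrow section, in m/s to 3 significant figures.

4.83 m/s

Along the level pipe P + ½ρv² is conserved, hence v₂² = v₁² + 2(P₁ − P₂)/ρ.
v₂ = √(0.840² + 2·9120/806) = √(0.706 + 22.6) = 4.83 m/s.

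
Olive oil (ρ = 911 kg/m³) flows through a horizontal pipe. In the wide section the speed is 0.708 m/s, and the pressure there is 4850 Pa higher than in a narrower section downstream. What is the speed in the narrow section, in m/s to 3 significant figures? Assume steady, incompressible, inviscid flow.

v₂ ≈ 3.34 m/s

Horizontal Bernoulli: P₁ + ½ρv₁² = P₂ + ½ρv₂², so v₂² = v₁² + 2(P₁ − P₂)/ρ.
v₂ = √(0.708² + 2·4850/911) = √(0.501 + 10.6) = 3.34 m/s.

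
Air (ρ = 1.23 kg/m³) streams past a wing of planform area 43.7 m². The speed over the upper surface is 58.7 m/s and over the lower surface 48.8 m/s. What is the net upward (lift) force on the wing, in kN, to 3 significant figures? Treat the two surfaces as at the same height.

F = 28.6 kN

The faster flow above has the lower pressure; Bernoulli (same height) gives ΔP = ½ρ(v_up² − v_low²).
ΔP = ½·1.23·(58.7² − 48.8²) = 655 Pa.
Lift = ΔP · A = 655 × 43.7 = 28600 N.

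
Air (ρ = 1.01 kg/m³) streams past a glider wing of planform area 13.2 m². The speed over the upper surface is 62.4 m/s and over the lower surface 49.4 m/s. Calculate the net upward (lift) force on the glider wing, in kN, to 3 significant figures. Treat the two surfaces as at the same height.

F ≈ 9.69 kN

From P + ½ρv² = const at equal height, P_low − P_up = ½ρ(v_up² − v_low²).
ΔP = ½·1.01·(62.4² − 49.4²) = 734 Pa.
Lift = ΔP · A = 734 × 13.2 = 9690 N.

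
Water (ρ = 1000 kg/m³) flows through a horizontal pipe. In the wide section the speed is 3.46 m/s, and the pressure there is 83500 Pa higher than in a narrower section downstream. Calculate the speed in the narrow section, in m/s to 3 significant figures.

Horizontal Bernoulli: P₁ + ½ρv₁² = P₂ + ½ρv₂², so v₂² = v₁² + 2(P₁ − P₂)/ρ.
v₂ = √(3.46² + 2·83500/1000) = √(12.0 + 167) = 13.4 m/s.

v₂ ≈ 13.4 m/s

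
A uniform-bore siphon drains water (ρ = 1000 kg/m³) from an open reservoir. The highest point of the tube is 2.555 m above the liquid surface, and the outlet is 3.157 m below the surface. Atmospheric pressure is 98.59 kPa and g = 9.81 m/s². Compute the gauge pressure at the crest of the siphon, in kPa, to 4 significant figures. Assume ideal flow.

The outlet speed comes from Torricelli: v = √(2g·3.157) = 7.870 m/s.
The bore is uniform, so the speed at the crest is the same v. Bernoulli surface→crest: P_atm = P_top + ½ρv² + ρg·h_top.
P_top = 98590 − ½·1000·7.870² − 1000·9.81·2.555 = 42560 Pa. So P_gauge = P_top − P_atm = -56030 Pa.

P_gauge ≈ -56.03 kPa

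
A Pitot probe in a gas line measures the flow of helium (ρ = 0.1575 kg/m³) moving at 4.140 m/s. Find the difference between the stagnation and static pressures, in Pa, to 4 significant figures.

At the stagnation point the flow is brought to rest, so Bernoulli gives P_stag − P_static = ½ρv².
ΔP = ½·0.1575·4.140² = 1.350 Pa.

ΔP = 1.350 Pa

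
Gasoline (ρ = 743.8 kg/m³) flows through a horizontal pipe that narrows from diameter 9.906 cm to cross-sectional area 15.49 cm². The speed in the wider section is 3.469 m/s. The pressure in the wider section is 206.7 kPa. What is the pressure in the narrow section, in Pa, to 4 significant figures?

By continuity, v₂ = v₁·A₁/A₂ = 3.469·(77.07/15.49) = 17.26 m/s.
Bernoulli (h₁ = h₂): P₁ − P₂ = ½ρ(v₂² − v₁²).
P₂ = P₁ − ½ρ(v₂² − v₁²) = 206700 − ½·743.8·(17.26² − 3.469²) = 206700 − 106300 = 100400 Pa.

P₂ ≈ 100400 Pa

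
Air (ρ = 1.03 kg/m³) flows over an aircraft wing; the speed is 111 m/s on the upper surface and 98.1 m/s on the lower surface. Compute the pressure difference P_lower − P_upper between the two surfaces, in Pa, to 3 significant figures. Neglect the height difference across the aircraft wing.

Bernoulli (same height): P_lower − P_upper = ½ρ(v_upper² − v_lower²).
ΔP = ½·1.03·(111² − 98.1²) = 1390 Pa.

ΔP ≈ 1390 Pa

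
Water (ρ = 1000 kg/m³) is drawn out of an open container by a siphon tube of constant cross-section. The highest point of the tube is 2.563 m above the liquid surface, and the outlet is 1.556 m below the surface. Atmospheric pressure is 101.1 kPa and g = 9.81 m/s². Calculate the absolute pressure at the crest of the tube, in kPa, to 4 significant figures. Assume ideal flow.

P_top = 60.69 kPa

From the surface to the outlet (both open to atmosphere, surface at rest): v = √(2g·h_out) = √(2·9.81·1.556) = 5.525 m/s.
Continuity keeps v the same throughout the tube; from surface to crest, P_atm + 0 = P_top + ½ρv² + ρg·h_top.
P_top = 101100 − ½·1000·5.525² − 1000·9.81·2.563 = 60690 Pa.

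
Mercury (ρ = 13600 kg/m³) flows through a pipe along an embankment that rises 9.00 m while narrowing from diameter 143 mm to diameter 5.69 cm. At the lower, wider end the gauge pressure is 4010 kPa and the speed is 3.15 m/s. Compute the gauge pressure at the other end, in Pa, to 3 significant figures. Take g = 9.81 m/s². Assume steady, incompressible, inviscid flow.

By continuity, v₂ = v₁·A₁/A₂ = 3.15·(161/25.4) = 19.9 m/s.
Applying Bernoulli between the two ends and solving for P₂: P₂ = P₁ + ½ρ(v₁² − v₂²) − ρgΔh.
P₂ = 4010000 + ½·13600·(3.15² − 19.9²) − 13600·9.81·(+9.00) = 4010000 + (-2620000) − (1200000) = 185000 Pa.

P₂ = 185000 Pa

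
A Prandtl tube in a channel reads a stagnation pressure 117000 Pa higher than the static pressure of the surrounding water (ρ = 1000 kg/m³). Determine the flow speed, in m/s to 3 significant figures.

The dynamic pressure equals the rise in static pressure at the stagnation point: ΔP = ½ρv².
v = √(2ΔP/ρ) = √(2·117000/1000) = 15.3 m/s.

v ≈ 15.3 m/s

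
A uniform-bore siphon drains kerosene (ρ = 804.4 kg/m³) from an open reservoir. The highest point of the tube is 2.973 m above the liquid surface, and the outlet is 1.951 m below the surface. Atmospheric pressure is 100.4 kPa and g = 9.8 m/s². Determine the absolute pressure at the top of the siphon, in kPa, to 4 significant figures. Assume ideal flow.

From the surface to the outlet (both open to atmosphere, surface at rest): v = √(2g·h_out) = √(2·9.8·1.951) = 6.184 m/s.
The bore is uniform, so the speed at the crest is the same v. Bernoulli surface→crest: P_atm = P_top + ½ρv² + ρg·h_top.
P_top = 100400 − ½·804.4·6.184² − 804.4·9.8·2.973 = 61580 Pa.

61.58 kPa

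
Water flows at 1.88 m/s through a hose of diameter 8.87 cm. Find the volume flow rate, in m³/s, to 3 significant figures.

Q = A·v = 0.00618 m² × 1.88 m/s = 0.0116 m³/s.

Q = 0.0116 m³/s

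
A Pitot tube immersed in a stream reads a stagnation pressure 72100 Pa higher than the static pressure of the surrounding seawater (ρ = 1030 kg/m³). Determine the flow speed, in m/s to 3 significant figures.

v ≈ 11.8 m/s

The dynamic pressure equals the rise in static pressure at the stagnation point: ΔP = ½ρv².
v = √(2ΔP/ρ) = √(2·72100/1030) = 11.8 m/s.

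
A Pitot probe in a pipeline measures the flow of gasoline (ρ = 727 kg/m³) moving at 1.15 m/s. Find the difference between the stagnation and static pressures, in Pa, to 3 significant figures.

481 Pa

The dynamic pressure equals the rise in static pressure at the stagnation point: ΔP = ½ρv².
ΔP = ½·727·1.15² = 481 Pa.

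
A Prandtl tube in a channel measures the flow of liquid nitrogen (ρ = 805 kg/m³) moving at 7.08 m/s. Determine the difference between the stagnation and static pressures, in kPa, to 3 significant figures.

20.2 kPa

The dynamic pressure equals the rise in static pressure at the stagnation point: ΔP = ½ρv².
ΔP = ½·805·7.08² = 20200 Pa.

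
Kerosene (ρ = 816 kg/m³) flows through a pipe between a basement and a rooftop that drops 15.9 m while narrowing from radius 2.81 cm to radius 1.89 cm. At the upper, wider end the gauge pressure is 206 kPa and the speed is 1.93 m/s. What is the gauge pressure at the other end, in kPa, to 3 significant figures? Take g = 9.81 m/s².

P₂ ≈ 327 kPa

Continuity gives A₁v₁ = A₂v₂, so v₂ = (24.8 cm²)/(11.2 cm²) × 1.93 m/s = 4.27 m/s.
Bernoulli: P₁ + ½ρv₁² + ρg h₁ = P₂ + ½ρv₂² + ρg h₂, so P₂ = P₁ + ½ρ(v₁² − v₂²) − ρg(h₂ − h₁).
P₂ = 206000 + ½·816·(1.93² − 4.27²) − 816·9.81·(−15.9) = 206000 + (-5910) − (-127000) = 327000 Pa.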